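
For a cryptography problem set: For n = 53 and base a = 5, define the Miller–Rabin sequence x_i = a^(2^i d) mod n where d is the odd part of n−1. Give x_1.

n − 1 = 52 = 2^2 · 13, so s = 2 and d = 13.
Repeated squaring mod 53: 5^1 ≡ 5, 5^2 ≡ 25, 5^4 ≡ 42, 5^8 ≡ 15.
13 = 8 + 4 + 1, so 5^13 ≡ 15·42·5 ≡ 23 (mod 53).
x_0 = 23.
x_1 = 23^2 mod 53 = 52.

52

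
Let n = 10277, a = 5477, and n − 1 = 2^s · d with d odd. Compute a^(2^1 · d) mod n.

4946

n − 1 = 10276 = 2^2 · 2569, so s = 2 and d = 2569.
x_0 = 5477^2569 mod 10277 = 5935.
x_1 = 5935^2 mod 10277 = 4946.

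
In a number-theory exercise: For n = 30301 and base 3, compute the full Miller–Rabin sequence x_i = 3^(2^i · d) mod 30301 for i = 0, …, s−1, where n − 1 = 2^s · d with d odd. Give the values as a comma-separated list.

n − 1 = 30300 = 2^2 · 7575, so s = 2 and d = 7575.
x_0 = 3^7575 mod 30301 = 5082.
x_1 = 5082^2 mod 30301 = 10272.

5082, 10272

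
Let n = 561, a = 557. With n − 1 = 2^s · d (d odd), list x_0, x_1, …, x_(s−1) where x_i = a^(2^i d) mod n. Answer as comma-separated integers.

395, 67, 1, 1

n − 1 = 560 = 2^4 · 35, so s = 4 and d = 35.
x_0 = 557^35 mod 561 = 395.
x_1 = 395^2 mod 561 = 67.
x_2 = 67^2 mod 561 = 1.
x_3 = 1^2 mod 561 = 1.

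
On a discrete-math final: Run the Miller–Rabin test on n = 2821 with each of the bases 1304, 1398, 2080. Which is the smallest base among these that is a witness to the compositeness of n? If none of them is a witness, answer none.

1304

n − 1 = 2820 = 2^2 · 705, so s = 2 and d = 705.
Base 1304: x_0 = 1304^705 mod 2821 = 1520. x_0 is neither 1 nor 2820, so continue squaring. x_1 = 1520^2 mod 2821 = 1. x_1 = 1 but x_0 ≠ ±1, a nontrivial square root of 1 — 1304 is a witness and 2821 is composite.
Base 1398: x_0 = 1398^705 mod 2821 = 216. x_0 is neither 1 nor 2820, so continue squaring. x_1 = 216^2 mod 2821 = 1520. Reached i = s−1 = 1 without hitting −1: 1398 is a Miller–Rabin witness and 2821 is composite.
Base 2080: x_0 = 2080^705 mod 2821 = 2262. x_0 is neither 1 nor 2820, so continue squaring. x_1 = 2262^2 mod 2821 = 2171. Reached i = s−1 = 1 without hitting −1: 2080 is a Miller–Rabin witness and 2821 is composite.
The smallest witness among the given bases is 1304.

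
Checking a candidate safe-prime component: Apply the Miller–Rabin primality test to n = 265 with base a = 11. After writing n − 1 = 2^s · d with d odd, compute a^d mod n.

n − 1 = 264 = 2^3 · 33, so s = 3 and d = 33.
11^33 mod 265 = 131.

131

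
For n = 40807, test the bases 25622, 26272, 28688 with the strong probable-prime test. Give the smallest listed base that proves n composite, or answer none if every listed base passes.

n − 1 = 40806 = 2^1 · 20403, so s = 1 and d = 20403.
Base 25622: x_0 = 25622^20403 mod 40807 = 40806. x_0 = 40806 ≡ −1, so 25622 is not a witness.
Base 26272: x_0 = 26272^20403 mod 40807 = 40806. x_0 = 40806 ≡ −1, so 26272 is not a witness.
Base 28688: x_0 = 28688^20403 mod 40807 = 40806. x_0 = 40806 ≡ −1, so 28688 is not a witness.
No listed base is a witness for 40807.

none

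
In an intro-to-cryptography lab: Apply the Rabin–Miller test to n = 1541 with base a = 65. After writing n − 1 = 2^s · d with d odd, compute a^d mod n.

n − 1 = 1540 = 2^2 · 385, so s = 2 and d = 385.
65^385 mod 1541 = 1310.

1310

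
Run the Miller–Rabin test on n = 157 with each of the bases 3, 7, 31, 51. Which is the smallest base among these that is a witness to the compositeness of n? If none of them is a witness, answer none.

none

n − 1 = 156 = 2^2 · 39, so s = 2 and d = 39.
Base 3: x_0 = 3^39 mod 157 = 156. x_0 = 156 ≡ −1, so 3 is not a witness.
Base 7: x_0 = 7^39 mod 157 = 28. x_0 is neither 1 nor 156, so continue squaring. x_1 = 28^2 mod 157 = 156. x_1 ≡ −1, so 7 is not a witness.
Base 31: x_0 = 31^39 mod 157 = 156. x_0 = 156 ≡ −1, so 31 is not a witness.
Base 51: x_0 = 51^39 mod 157 = 156. x_0 = 156 ≡ −1, so 51 is not a witness.
No listed base is a witness for 157.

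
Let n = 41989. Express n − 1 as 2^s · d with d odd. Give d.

Halving: 41988 → 20994 → 10497; 10497 is odd.
So 41988 = 2^2 · 10497.

10497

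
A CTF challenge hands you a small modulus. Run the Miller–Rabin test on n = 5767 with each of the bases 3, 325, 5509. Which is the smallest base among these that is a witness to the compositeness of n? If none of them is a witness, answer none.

n − 1 = 5766 = 2^1 · 2883, so s = 1 and d = 2883.
Base 3: x_0 = 3^2883 mod 5767 = 1779. x_0 ∉ {1, 5766} and s = 1, so 3 is a Miller–Rabin witness and 5767 is composite.
Base 325: x_0 = 325^2883 mod 5767 = 970. x_0 ∉ {1, 5766} and s = 1, so 325 is a Miller–Rabin witness and 5767 is composite.
Base 5509: x_0 = 5509^2883 mod 5767 = 2585. x_0 ∉ {1, 5766} and s = 1, so 5509 is a Miller–Rabin witness and 5767 is composite.
The smallest witness among the given bases is 3.

3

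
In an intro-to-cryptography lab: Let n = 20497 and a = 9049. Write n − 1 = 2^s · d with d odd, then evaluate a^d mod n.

2926

n − 1 = 20496 = 2^4 · 1281, so s = 4 and d = 1281.
Repeated squaring mod 20497: 9049^1 ≡ 9049, 9049^2 ≡ 19383, 9049^4 ≡ 11176, 9049^8 ≡ 14755, 9049^16 ≡ 11388, 9049^32 ≡ 2025, 9049^64 ≡ 1225, 9049^128 ≡ 4344, 9049^256 ≡ 13096, 9049^512 ≡ 6817, 9049^1024 ≡ 4790.
1281 = 1024 + 256 + 1, so 9049^1281 ≡ 4790·13096·9049 ≡ 2926 (mod 20497).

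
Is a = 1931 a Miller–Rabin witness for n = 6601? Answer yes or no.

no

n − 1 = 6600 = 2^3 · 825, so s = 3 and d = 825.
By repeated squaring, 1931^825 ≡ 6600 (mod 6601).
x_0 = 1931^825 mod 6601 = 6600.
x_0 = 6600 ≡ −1, so 1931 is not a witness.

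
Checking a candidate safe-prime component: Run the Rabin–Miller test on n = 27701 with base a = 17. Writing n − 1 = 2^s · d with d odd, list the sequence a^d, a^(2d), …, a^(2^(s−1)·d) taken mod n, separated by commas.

1, 1

n − 1 = 27700 = 2^2 · 6925, so s = 2 and d = 6925.
x_0 = 17^6925 mod 27701 = 1.
x_1 = 1^2 mod 27701 = 1.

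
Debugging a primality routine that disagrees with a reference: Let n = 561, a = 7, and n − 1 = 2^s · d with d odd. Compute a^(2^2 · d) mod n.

n − 1 = 560 = 2^4 · 35, so s = 4 and d = 35.
By repeated squaring, 7^35 ≡ 241 (mod 561).
x_0 = 241.
x_1 = 241^2 mod 561 = 298.
x_2 = 298^2 mod 561 = 166.

166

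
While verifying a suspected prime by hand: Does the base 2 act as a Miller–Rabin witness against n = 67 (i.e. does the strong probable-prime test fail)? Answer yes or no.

n − 1 = 66 = 2^1 · 33, so s = 1 and d = 33.
Repeated squaring mod 67: 2^1 ≡ 2, 2^2 ≡ 4, 2^4 ≡ 16, 2^8 ≡ 55, 2^16 ≡ 10, 2^32 ≡ 33.
33 = 32 + 1, so 2^33 ≡ 33·2 ≡ 66 (mod 67).
x_0 = 2^33 mod 67 = 66.
x_0 = 66 ≡ −1, so 2 is not a witness.

no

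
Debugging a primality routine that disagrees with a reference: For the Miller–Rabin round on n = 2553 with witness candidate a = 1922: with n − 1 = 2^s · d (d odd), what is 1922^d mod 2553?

n − 1 = 2552 = 2^3 · 319, so s = 3 and d = 319.
1922^319 mod 2553 = 2531.

2531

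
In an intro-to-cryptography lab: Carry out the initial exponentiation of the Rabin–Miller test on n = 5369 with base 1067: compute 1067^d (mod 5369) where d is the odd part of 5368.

n − 1 = 5368 = 2^3 · 671, so s = 3 and d = 671.
1067^671 mod 5369 = 5227.

5227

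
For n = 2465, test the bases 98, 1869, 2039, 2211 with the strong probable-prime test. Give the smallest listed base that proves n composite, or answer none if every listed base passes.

n − 1 = 2464 = 2^5 · 77, so s = 5 and d = 77.
Base 98: x_0 = 98^77 mod 2465 = 2308. x_0 is neither 1 nor 2464, so continue squaring. x_1 = 2308^2 mod 2465 = 2464. x_1 ≡ −1, so 98 is not a witness.
Base 1869: x_0 = 1869^77 mod 2465 = 2464. x_0 = 2464 ≡ −1, so 1869 is not a witness.
Base 2039: x_0 = 2039^77 mod 2465 = 2464. x_0 = 2464 ≡ −1, so 2039 is not a witness.
Base 2211: x_0 = 2211^77 mod 2465 = 1. x_0 = 1, so 2211 is not a witness.
No listed base is a witness for 2465.

none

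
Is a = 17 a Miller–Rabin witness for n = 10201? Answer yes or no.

n − 1 = 10200 = 2^3 · 1275, so s = 3 and d = 1275.
By repeated squaring, 17^1275 ≡ 9897 (mod 10201).
x_0 = 17^1275 mod 10201 = 9897.
x_0 is neither 1 nor 10200, so continue squaring.
x_1 = 9897^2 mod 10201 = 607.
x_2 = 607^2 mod 10201 = 1213.
Reached i = s−1 = 2 without hitting −1: 17 is a Miller–Rabin witness and 10201 is composite.

yes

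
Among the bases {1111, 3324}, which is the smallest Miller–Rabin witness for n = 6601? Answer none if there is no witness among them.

n − 1 = 6600 = 2^3 · 825, so s = 3 and d = 825.
Base 1111: x_0 = 1111^825 mod 6601 = 6600. x_0 = 6600 ≡ −1, so 1111 is not a witness.
Base 3324: x_0 = 3324^825 mod 6601 = 3037. x_0 is neither 1 nor 6600, so continue squaring. x_1 = 3037^2 mod 6601 = 1772. x_2 = 1772^2 mod 6601 = 4509. Reached i = s−1 = 2 without hitting −1: 3324 is a Miller–Rabin witness and 6601 is composite.
The smallest witness among the given bases is 3324.

3324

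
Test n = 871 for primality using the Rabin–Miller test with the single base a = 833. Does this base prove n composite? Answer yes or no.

no

n − 1 = 870 = 2^1 · 435, so s = 1 and d = 435.
Repeated squaring mod 871: 833^1 ≡ 833, 833^2 ≡ 573, 833^4 ≡ 833, 833^8 ≡ 573, 833^16 ≡ 833, 833^32 ≡ 573, 833^64 ≡ 833, 833^128 ≡ 573, 833^256 ≡ 833.
435 = 256 + 128 + 32 + 16 + 2 + 1, so 833^435 ≡ 833·573·573·833·573·833 ≡ 1 (mod 871).
x_0 = 833^435 mod 871 = 1.
x_0 = 1, so 833 is not a witness.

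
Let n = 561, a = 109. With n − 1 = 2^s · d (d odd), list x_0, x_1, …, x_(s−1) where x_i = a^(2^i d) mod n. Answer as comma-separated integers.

241, 298, 166, 67

n − 1 = 560 = 2^4 · 35, so s = 4 and d = 35.
x_0 = 109^35 mod 561 = 241.
x_1 = 241^2 mod 561 = 298.
x_2 = 298^2 mod 561 = 166.
x_3 = 166^2 mod 561 = 67.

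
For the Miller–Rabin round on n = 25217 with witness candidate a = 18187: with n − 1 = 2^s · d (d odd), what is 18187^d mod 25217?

24639

n − 1 = 25216 = 2^7 · 197, so s = 7 and d = 197.
Repeated squaring mod 25217: 18187^1 ≡ 18187, 18187^2 ≡ 20797, 18187^4 ≡ 18442, 18187^8 ≡ 5685, 18187^16 ≡ 16248, 18187^32 ≡ 731, 18187^64 ≡ 4804, 18187^128 ≡ 4861.
197 = 128 + 64 + 4 + 1, so 18187^197 ≡ 4861·4804·18442·18187 ≡ 24639 (mod 25217).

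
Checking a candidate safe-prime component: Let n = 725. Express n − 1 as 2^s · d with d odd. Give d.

Halving: 724 → 362 → 181; 181 is odd.
So 724 = 2^2 · 181.

181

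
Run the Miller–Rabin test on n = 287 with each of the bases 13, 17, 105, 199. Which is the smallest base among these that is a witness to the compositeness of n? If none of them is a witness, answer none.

13

n − 1 = 286 = 2^1 · 143, so s = 1 and d = 143.
Base 13: x_0 = 13^143 mod 287 = 181. x_0 ∉ {1, 286} and s = 1, so 13 is a Miller–Rabin witness and 287 is composite.
Base 17: x_0 = 17^143 mod 287 = 89. x_0 ∉ {1, 286} and s = 1, so 17 is a Miller–Rabin witness and 287 is composite.
Base 105: x_0 = 105^143 mod 287 = 154. x_0 ∉ {1, 286} and s = 1, so 105 is a Miller–Rabin witness and 287 is composite.
Base 199: x_0 = 199^143 mod 287 = 257. x_0 ∉ {1, 286} and s = 1, so 199 is a Miller–Rabin witness and 287 is composite.
The smallest witness among the given bases is 13.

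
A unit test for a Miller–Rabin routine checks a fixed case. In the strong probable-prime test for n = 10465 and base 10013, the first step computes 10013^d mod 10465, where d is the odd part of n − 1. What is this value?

27

n − 1 = 10464 = 2^5 · 327, so s = 5 and d = 327.
Repeated squaring mod 10465: 10013^1 ≡ 10013, 10013^2 ≡ 5469, 10013^4 ≡ 991, 10013^8 ≡ 8836, 10013^16 ≡ 5996, 10013^32 ≡ 4741, 10013^64 ≡ 8726, 10013^128 ≡ 10201, 10013^256 ≡ 6906.
327 = 256 + 64 + 4 + 2 + 1, so 10013^327 ≡ 6906·8726·991·5469·10013 ≡ 27 (mod 10465).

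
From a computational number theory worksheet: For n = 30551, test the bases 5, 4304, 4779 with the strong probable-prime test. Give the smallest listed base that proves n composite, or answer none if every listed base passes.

5

n − 1 = 30550 = 2^1 · 15275, so s = 1 and d = 15275.
Base 5: x_0 = 5^15275 mod 30551 = 21004. x_0 ∉ {1, 30550} and s = 1, so 5 is a Miller–Rabin witness and 30551 is composite.
Base 4304: x_0 = 4304^15275 mod 30551 = 25243. x_0 ∉ {1, 30550} and s = 1, so 4304 is a Miller–Rabin witness and 30551 is composite.
Base 4779: x_0 = 4779^15275 mod 30551 = 6032. x_0 ∉ {1, 30550} and s = 1, so 4779 is a Miller–Rabin witness and 30551 is composite.
The smallest witness among the given bases is 5.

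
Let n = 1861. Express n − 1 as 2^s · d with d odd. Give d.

465

Halving: 1860 → 930 → 465; 465 is odd.
So 1860 = 2^2 · 465.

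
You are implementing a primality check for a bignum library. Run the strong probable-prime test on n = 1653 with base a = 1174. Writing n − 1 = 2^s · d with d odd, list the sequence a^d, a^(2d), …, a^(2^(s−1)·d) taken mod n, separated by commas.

n − 1 = 1652 = 2^2 · 413, so s = 2 and d = 413.
x_0 = 1174^413 mod 1653 = 394.
x_1 = 394^2 mod 1653 = 1507.

394, 1507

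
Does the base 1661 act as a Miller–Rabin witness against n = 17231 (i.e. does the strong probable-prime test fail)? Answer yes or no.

no

n − 1 = 17230 = 2^1 · 8615, so s = 1 and d = 8615.
x_0 = 1661^8615 mod 17231 = 1.
x_0 = 1, so 1661 is not a witness.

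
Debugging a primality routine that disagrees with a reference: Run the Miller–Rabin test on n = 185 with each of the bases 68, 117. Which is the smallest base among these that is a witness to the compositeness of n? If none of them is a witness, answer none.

none

n − 1 = 184 = 2^3 · 23, so s = 3 and d = 23.
Base 68: x_0 = 68^23 mod 185 = 117. x_0 is neither 1 nor 184, so continue squaring. x_1 = 117^2 mod 185 = 184. x_1 ≡ −1, so 68 is not a witness.
Base 117: x_0 = 117^23 mod 185 = 68. x_0 is neither 1 nor 184, so continue squaring. x_1 = 68^2 mod 185 = 184. x_1 ≡ −1, so 117 is not a witness.
No listed base is a witness for 185.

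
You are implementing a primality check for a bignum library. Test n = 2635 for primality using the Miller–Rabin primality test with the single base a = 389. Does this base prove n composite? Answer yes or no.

yes

n − 1 = 2634 = 2^1 · 1317, so s = 1 and d = 1317.
Repeated squaring mod 2635: 389^1 ≡ 389, 389^2 ≡ 1126, 389^4 ≡ 441, 389^8 ≡ 2126, 389^16 ≡ 851, 389^32 ≡ 2211, 389^64 ≡ 596, 389^128 ≡ 2126, 389^256 ≡ 851, 389^512 ≡ 2211, 389^1024 ≡ 596.
1317 = 1024 + 256 + 32 + 4 + 1, so 389^1317 ≡ 596·851·2211·441·389 ≡ 1889 (mod 2635).
x_0 = 389^1317 mod 2635 = 1889.
x_0 ∉ {1, 2634} and s = 1, so 389 is a Miller–Rabin witness and 2635 is composite.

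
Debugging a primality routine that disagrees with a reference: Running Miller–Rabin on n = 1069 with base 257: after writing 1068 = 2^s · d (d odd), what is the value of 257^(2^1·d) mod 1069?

n − 1 = 1068 = 2^2 · 267, so s = 2 and d = 267.
x_0 = 257^267 mod 1069 = 820.
x_1 = 820^2 mod 1069 = 1068.

1068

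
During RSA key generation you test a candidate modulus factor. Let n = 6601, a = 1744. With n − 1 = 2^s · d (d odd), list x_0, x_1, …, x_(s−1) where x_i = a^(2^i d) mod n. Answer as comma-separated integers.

1954, 2738, 4509

n − 1 = 6600 = 2^3 · 825, so s = 3 and d = 825.
x_0 = 1744^825 mod 6601 = 1954.
x_1 = 1954^2 mod 6601 = 2738.
x_2 = 2738^2 mod 6601 = 4509.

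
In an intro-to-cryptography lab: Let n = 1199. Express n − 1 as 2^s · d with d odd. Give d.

599

Halving: 1198 → 599; 599 is odd.
So 1198 = 2^1 · 599.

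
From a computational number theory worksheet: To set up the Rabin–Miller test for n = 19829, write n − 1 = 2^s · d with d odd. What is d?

Halving: 19828 → 9914 → 4957; 4957 is odd.
So 19828 = 2^2 · 4957.

4957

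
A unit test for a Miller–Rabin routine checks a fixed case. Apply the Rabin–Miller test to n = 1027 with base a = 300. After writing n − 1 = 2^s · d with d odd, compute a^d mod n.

n − 1 = 1026 = 2^1 · 513, so s = 1 and d = 513.
300^513 mod 1027 = 14.

14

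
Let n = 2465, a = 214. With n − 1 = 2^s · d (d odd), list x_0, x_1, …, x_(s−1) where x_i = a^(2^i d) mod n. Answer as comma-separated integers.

249, 376, 871, 1886, 1

n − 1 = 2464 = 2^5 · 77, so s = 5 and d = 77.
x_0 = 214^77 mod 2465 = 249.
x_1 = 249^2 mod 2465 = 376.
x_2 = 376^2 mod 2465 = 871.
x_3 = 871^2 mod 2465 = 1886.
x_4 = 1886^2 mod 2465 = 1.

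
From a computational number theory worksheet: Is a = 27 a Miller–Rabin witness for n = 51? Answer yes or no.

n − 1 = 50 = 2^1 · 25, so s = 1 and d = 25.
Repeated squaring mod 51: 27^1 ≡ 27, 27^2 ≡ 15, 27^4 ≡ 21, 27^8 ≡ 33, 27^16 ≡ 18.
25 = 16 + 8 + 1, so 27^25 ≡ 18·33·27 ≡ 24 (mod 51).
x_0 = 27^25 mod 51 = 24.
x_0 ∉ {1, 50} and s = 1, so 27 is a Miller–Rabin witness and 51 is composite.

yes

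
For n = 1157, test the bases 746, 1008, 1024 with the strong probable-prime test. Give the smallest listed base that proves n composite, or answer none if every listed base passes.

1008

n − 1 = 1156 = 2^2 · 289, so s = 2 and d = 289.
Base 746: x_0 = 746^289 mod 1157 = 746. x_0 is neither 1 nor 1156, so continue squaring. x_1 = 746^2 mod 1157 = 1156. x_1 ≡ −1, so 746 is not a witness.
Base 1008: x_0 = 1008^289 mod 1157 = 254. x_0 is neither 1 nor 1156, so continue squaring. x_1 = 254^2 mod 1157 = 881. Reached i = s−1 = 1 without hitting −1: 1008 is a Miller–Rabin witness and 1157 is composite.
Base 1024: x_0 = 1024^289 mod 1157 = 790. x_0 is neither 1 nor 1156, so continue squaring. x_1 = 790^2 mod 1157 = 477. Reached i = s−1 = 1 without hitting −1: 1024 is a Miller–Rabin witness and 1157 is composite.
The smallest witness among the given bases is 1008.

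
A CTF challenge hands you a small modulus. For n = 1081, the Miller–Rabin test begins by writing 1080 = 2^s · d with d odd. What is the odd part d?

Halving: 1080 → 540 → 270 → 135; 135 is odd.
So 1080 = 2^3 · 135.

135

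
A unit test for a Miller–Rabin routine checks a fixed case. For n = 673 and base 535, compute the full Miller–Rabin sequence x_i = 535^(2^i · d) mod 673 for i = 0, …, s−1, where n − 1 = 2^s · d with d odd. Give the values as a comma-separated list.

n − 1 = 672 = 2^5 · 21, so s = 5 and d = 21.
x_0 = 535^21 mod 673 = 209.
x_1 = 209^2 mod 673 = 609.
x_2 = 609^2 mod 673 = 58.
x_3 = 58^2 mod 673 = 672.
x_4 = 672^2 mod 673 = 1.

209, 609, 58, 672, 1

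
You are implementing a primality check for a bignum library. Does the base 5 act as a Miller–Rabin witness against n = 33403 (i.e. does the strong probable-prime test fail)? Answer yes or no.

no

n − 1 = 33402 = 2^1 · 16701, so s = 1 and d = 16701.
x_0 = 5^16701 mod 33403 = 33402.
x_0 = 33402 ≡ −1, so 5 is not a witness.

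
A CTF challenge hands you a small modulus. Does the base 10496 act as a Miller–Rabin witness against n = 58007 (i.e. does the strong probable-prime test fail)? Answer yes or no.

n − 1 = 58006 = 2^1 · 29003, so s = 1 and d = 29003.
Repeated squaring mod 58007: 10496^1 ≡ 10496, 10496^2 ≡ 10723, 10496^4 ≡ 12855, 10496^8 ≡ 47089, 10496^16 ≡ 56346, 10496^32 ≡ 32592, 10496^64 ≡ 14280, 10496^128 ≡ 23795, 10496^256 ≡ 53705, 10496^512 ≡ 2971, 10496^1024 ≡ 9777, 10496^2048 ≡ 52200, 10496^4096 ≡ 19182, 10496^8192 ≡ 10723, 10496^16384 ≡ 12855.
29003 = 16384 + 8192 + 4096 + 256 + 64 + 8 + 2 + 1, so 10496^29003 ≡ 12855·10723·19182·53705·14280·47089·10723·10496 ≡ 36910 (mod 58007).
x_0 = 10496^29003 mod 58007 = 36910.
x_0 ∉ {1, 58006} and s = 1, so 10496 is a Miller–Rabin witness and 58007 is composite.

yes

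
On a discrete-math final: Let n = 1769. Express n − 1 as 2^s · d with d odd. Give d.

221

Halving: 1768 → 884 → 442 → 221; 221 is odd.
So 1768 = 2^3 · 221.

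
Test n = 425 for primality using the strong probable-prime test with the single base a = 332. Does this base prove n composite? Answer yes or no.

n − 1 = 424 = 2^3 · 53, so s = 3 and d = 53.
x_0 = 332^53 mod 425 = 382.
x_0 is neither 1 nor 424, so continue squaring.
x_1 = 382^2 mod 425 = 149.
x_2 = 149^2 mod 425 = 101.
Reached i = s−1 = 2 without hitting −1: 332 is a Miller–Rabin witness and 425 is composite.

yes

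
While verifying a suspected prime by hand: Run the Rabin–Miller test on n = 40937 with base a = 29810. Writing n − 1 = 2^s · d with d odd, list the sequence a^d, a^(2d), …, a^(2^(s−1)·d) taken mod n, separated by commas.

29706, 8464, 40483

n − 1 = 40936 = 2^3 · 5117, so s = 3 and d = 5117.
x_0 = 29810^5117 mod 40937 = 29706.
x_1 = 29706^2 mod 40937 = 8464.
x_2 = 8464^2 mod 40937 = 40483.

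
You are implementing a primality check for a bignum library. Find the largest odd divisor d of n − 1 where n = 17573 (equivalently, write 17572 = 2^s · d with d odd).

Halving: 17572 → 8786 → 4393; 4393 is odd.
So 17572 = 2^2 · 4393.

4393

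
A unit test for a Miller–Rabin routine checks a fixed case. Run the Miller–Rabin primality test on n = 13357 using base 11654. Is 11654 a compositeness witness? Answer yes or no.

yes

n − 1 = 13356 = 2^2 · 3339, so s = 2 and d = 3339.
x_0 = 11654^3339 mod 13357 = 11173.
x_0 is neither 1 nor 13356, so continue squaring.
x_1 = 11173^2 mod 13357 = 1407.
Reached i = s−1 = 1 without hitting −1: 11654 is a Miller–Rabin witness and 13357 is composite.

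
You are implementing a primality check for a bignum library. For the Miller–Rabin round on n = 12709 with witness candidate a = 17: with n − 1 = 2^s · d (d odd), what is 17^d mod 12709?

4681

n − 1 = 12708 = 2^2 · 3177, so s = 2 and d = 3177.
17^3177 mod 12709 = 4681.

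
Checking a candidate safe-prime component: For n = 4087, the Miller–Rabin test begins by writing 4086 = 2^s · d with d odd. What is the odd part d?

Halving: 4086 → 2043; 2043 is odd.
So 4086 = 2^1 · 2043.

2043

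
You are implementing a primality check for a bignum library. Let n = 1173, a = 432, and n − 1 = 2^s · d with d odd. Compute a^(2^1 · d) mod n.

36

n − 1 = 1172 = 2^2 · 293, so s = 2 and d = 293.
x_0 = 432^293 mod 1173 = 351.
x_1 = 351^2 mod 1173 = 36.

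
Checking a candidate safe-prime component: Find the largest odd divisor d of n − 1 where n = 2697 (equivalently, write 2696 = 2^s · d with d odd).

337

Halving: 2696 → 1348 → 674 → 337; 337 is odd.
So 2696 = 2^3 · 337.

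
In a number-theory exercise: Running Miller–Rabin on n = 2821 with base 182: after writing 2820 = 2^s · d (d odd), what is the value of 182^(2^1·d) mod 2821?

1365

n − 1 = 2820 = 2^2 · 705, so s = 2 and d = 705.
Repeated squaring mod 2821: 182^1 ≡ 182, 182^2 ≡ 2093, 182^4 ≡ 2457, 182^8 ≡ 2730, 182^16 ≡ 2639, 182^32 ≡ 2093, 182^64 ≡ 2457, 182^128 ≡ 2730, 182^256 ≡ 2639, 182^512 ≡ 2093.
705 = 512 + 128 + 64 + 1, so 182^705 ≡ 2093·2730·2457·182 ≡ 1456 (mod 2821).
x_0 = 1456.
x_1 = 1456^2 mod 2821 = 1365.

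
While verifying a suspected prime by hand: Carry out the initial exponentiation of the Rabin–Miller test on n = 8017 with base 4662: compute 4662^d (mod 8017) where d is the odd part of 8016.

n − 1 = 8016 = 2^4 · 501, so s = 4 and d = 501.
4662^501 mod 8017 = 300.

300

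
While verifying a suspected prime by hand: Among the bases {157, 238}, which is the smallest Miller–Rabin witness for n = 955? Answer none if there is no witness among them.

157

n − 1 = 954 = 2^1 · 477, so s = 1 and d = 477.
Base 157: x_0 = 157^477 mod 955 = 372. x_0 ∉ {1, 954} and s = 1, so 157 is a Miller–Rabin witness and 955 is composite.
Base 238: x_0 = 238^477 mod 955 = 83. x_0 ∉ {1, 954} and s = 1, so 238 is a Miller–Rabin witness and 955 is composite.
The smallest witness among the given bases is 157.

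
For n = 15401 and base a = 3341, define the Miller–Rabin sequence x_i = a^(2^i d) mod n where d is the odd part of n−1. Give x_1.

3105

n − 1 = 15400 = 2^3 · 1925, so s = 3 and d = 1925.
x_0 = 3341^1925 mod 15401 = 10230.
x_1 = 10230^2 mod 15401 = 3105.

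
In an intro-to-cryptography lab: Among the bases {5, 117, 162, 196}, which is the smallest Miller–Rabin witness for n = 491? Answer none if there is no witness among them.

n − 1 = 490 = 2^1 · 245, so s = 1 and d = 245.
Base 5: x_0 = 5^245 mod 491 = 1. x_0 = 1, so 5 is not a witness.
Base 117: x_0 = 117^245 mod 491 = 1. x_0 = 1, so 117 is not a witness.
Base 162: x_0 = 162^245 mod 491 = 490. x_0 = 490 ≡ −1, so 162 is not a witness.
Base 196: x_0 = 196^245 mod 491 = 1. x_0 = 1, so 196 is not a witness.
No listed base is a witness for 491.

none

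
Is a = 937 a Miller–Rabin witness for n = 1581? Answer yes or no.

n − 1 = 1580 = 2^2 · 395, so s = 2 and d = 395.
Repeated squaring mod 1581: 937^1 ≡ 937, 937^2 ≡ 514, 937^4 ≡ 169, 937^8 ≡ 103, 937^16 ≡ 1123, 937^32 ≡ 1072, 937^64 ≡ 1378, 937^128 ≡ 103, 937^256 ≡ 1123.
395 = 256 + 128 + 8 + 2 + 1, so 937^395 ≡ 1123·103·103·514·937 ≡ 1555 (mod 1581).
x_0 = 937^395 mod 1581 = 1555.
x_0 is neither 1 nor 1580, so continue squaring.
x_1 = 1555^2 mod 1581 = 676.
Reached i = s−1 = 1 without hitting −1: 937 is a Miller–Rabin witness and 1581 is composite.

yes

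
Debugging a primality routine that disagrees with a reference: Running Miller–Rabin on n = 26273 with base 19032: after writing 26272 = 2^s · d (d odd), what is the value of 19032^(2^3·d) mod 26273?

6851

n − 1 = 26272 = 2^5 · 821, so s = 5 and d = 821.
x_0 = 19032^821 mod 26273 = 16653.
x_1 = 16653^2 mod 26273 = 10894.
x_2 = 10894^2 mod 26273 = 4095.
x_3 = 4095^2 mod 26273 = 6851.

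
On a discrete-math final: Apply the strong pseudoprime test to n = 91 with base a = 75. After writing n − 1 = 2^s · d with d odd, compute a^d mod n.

n − 1 = 90 = 2^1 · 45, so s = 1 and d = 45.
By repeated squaring, 75^45 ≡ 90 (mod 91).

90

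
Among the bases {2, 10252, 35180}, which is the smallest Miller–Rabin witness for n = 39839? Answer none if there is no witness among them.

none

n − 1 = 39838 = 2^1 · 19919, so s = 1 and d = 19919.
Base 2: x_0 = 2^19919 mod 39839 = 1. x_0 = 1, so 2 is not a witness.
Base 10252: x_0 = 10252^19919 mod 39839 = 1. x_0 = 1, so 10252 is not a witness.
Base 35180: x_0 = 35180^19919 mod 39839 = 1. x_0 = 1, so 35180 is not a witness.
No listed base is a witness for 39839.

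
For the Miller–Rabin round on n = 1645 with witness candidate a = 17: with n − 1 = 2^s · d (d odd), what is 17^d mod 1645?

643

n − 1 = 1644 = 2^2 · 411, so s = 2 and d = 411.
By repeated squaring, 17^411 ≡ 643 (mod 1645).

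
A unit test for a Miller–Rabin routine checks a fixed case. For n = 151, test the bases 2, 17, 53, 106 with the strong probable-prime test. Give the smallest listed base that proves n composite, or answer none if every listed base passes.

n − 1 = 150 = 2^1 · 75, so s = 1 and d = 75.
Base 2: x_0 = 2^75 mod 151 = 1. x_0 = 1, so 2 is not a witness.
Base 17: x_0 = 17^75 mod 151 = 1. x_0 = 1, so 17 is not a witness.
Base 53: x_0 = 53^75 mod 151 = 150. x_0 = 150 ≡ −1, so 53 is not a witness.
Base 106: x_0 = 106^75 mod 151 = 150. x_0 = 150 ≡ −1, so 106 is not a witness.
No listed base is a witness for 151.

none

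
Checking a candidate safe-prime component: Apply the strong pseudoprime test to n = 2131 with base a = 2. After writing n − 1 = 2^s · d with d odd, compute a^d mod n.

2130

n − 1 = 2130 = 2^1 · 1065, so s = 1 and d = 1065.
2^1065 mod 2131 = 2130.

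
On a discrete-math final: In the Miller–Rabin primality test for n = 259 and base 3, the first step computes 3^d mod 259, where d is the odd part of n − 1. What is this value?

n − 1 = 258 = 2^1 · 129, so s = 1 and d = 129.
3^129 mod 259 = 27.

27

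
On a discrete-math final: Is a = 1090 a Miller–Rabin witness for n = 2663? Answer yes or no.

n − 1 = 2662 = 2^1 · 1331, so s = 1 and d = 1331.
x_0 = 1090^1331 mod 2663 = 1.
x_0 = 1, so 1090 is not a witness.

no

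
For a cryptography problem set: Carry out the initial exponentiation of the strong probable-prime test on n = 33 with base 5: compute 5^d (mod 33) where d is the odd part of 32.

n − 1 = 32 = 2^5 · 1, so s = 5 and d = 1.
5^1 mod 33 = 5.

5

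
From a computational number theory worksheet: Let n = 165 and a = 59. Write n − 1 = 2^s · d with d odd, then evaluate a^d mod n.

n − 1 = 164 = 2^2 · 41, so s = 2 and d = 41.
Repeated squaring mod 165: 59^1 ≡ 59, 59^2 ≡ 16, 59^4 ≡ 91, 59^8 ≡ 31, 59^16 ≡ 136, 59^32 ≡ 16.
41 = 32 + 8 + 1, so 59^41 ≡ 16·31·59 ≡ 59 (mod 165).

59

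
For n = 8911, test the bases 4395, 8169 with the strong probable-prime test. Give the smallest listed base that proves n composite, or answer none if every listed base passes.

4395

n − 1 = 8910 = 2^1 · 4455, so s = 1 and d = 4455.
Base 4395: x_0 = 4395^4455 mod 8911 = 2547. x_0 ∉ {1, 8910} and s = 1, so 4395 is a Miller–Rabin witness and 8911 is composite.
Base 8169: x_0 = 8169^4455 mod 8911 = 7371. x_0 ∉ {1, 8910} and s = 1, so 8169 is a Miller–Rabin witness and 8911 is composite.
The smallest witness among the given bases is 4395.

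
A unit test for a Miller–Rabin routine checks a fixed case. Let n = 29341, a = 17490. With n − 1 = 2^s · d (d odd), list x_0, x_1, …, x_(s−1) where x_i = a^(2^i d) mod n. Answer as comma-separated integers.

28010, 11101

n − 1 = 29340 = 2^2 · 7335, so s = 2 and d = 7335.
x_0 = 17490^7335 mod 29341 = 28010.
x_1 = 28010^2 mod 29341 = 11101.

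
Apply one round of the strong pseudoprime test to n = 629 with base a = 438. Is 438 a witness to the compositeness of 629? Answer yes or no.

no

n − 1 = 628 = 2^2 · 157, so s = 2 and d = 157.
x_0 = 438^157 mod 629 = 438.
x_0 is neither 1 nor 628, so continue squaring.
x_1 = 438^2 mod 629 = 628.
x_1 ≡ −1, so 438 is not a witness.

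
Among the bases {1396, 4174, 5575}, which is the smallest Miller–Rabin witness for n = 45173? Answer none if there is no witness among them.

n − 1 = 45172 = 2^2 · 11293, so s = 2 and d = 11293.
Base 1396: x_0 = 1396^11293 mod 45173 = 13729. x_0 is neither 1 nor 45172, so continue squaring. x_1 = 13729^2 mod 45173 = 23685. Reached i = s−1 = 1 without hitting −1: 1396 is a Miller–Rabin witness and 45173 is composite.
Base 4174: x_0 = 4174^11293 mod 45173 = 32519. x_0 is neither 1 nor 45172, so continue squaring. x_1 = 32519^2 mod 45173 = 30604. Reached i = s−1 = 1 without hitting −1: 4174 is a Miller–Rabin witness and 45173 is composite.
Base 5575: x_0 = 5575^11293 mod 45173 = 197. x_0 is neither 1 nor 45172, so continue squaring. x_1 = 197^2 mod 45173 = 38809. Reached i = s−1 = 1 without hitting −1: 5575 is a Miller–Rabin witness and 45173 is composite.
The smallest witness among the given bases is 1396.

1396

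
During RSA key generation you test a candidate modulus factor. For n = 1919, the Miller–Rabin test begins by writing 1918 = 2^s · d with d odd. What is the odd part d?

Halving: 1918 → 959; 959 is odd.
So 1918 = 2^1 · 959.

959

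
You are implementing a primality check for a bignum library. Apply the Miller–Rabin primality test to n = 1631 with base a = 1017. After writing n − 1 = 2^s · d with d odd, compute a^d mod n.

n − 1 = 1630 = 2^1 · 815, so s = 1 and d = 815.
Repeated squaring mod 1631: 1017^1 ≡ 1017, 1017^2 ≡ 235, 1017^4 ≡ 1402, 1017^8 ≡ 249, 1017^16 ≡ 23, 1017^32 ≡ 529, 1017^64 ≡ 940, 1017^128 ≡ 1229, 1017^256 ≡ 135, 1017^512 ≡ 284.
815 = 512 + 256 + 32 + 8 + 4 + 2 + 1, so 1017^815 ≡ 284·135·529·249·1402·235·1017 ≡ 403 (mod 1631).

403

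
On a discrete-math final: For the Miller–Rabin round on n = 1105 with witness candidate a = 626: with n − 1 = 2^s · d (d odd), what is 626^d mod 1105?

n − 1 = 1104 = 2^4 · 69, so s = 4 and d = 69.
626^69 mod 1105 = 811.

811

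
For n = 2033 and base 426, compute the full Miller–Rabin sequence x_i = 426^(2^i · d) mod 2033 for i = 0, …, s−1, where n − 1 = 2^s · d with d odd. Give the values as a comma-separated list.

369, 1983, 467, 558

n − 1 = 2032 = 2^4 · 127, so s = 4 and d = 127.
x_0 = 426^127 mod 2033 = 369.
x_1 = 369^2 mod 2033 = 1983.
x_2 = 1983^2 mod 2033 = 467.
x_3 = 467^2 mod 2033 = 558.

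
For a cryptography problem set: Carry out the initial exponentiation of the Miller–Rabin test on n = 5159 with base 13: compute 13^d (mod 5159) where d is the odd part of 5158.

n − 1 = 5158 = 2^1 · 2579, so s = 1 and d = 2579.
13^2579 mod 5159 = 314.

314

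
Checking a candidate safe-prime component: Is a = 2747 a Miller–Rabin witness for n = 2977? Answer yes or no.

no

n − 1 = 2976 = 2^5 · 93, so s = 5 and d = 93.
By repeated squaring, 2747^93 ≡ 2976 (mod 2977).
x_0 = 2747^93 mod 2977 = 2976.
x_0 = 2976 ≡ −1, so 2747 is not a witness.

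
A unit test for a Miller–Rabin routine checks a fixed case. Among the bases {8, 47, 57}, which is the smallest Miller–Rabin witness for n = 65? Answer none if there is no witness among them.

n − 1 = 64 = 2^6 · 1, so s = 6 and d = 1.
Base 8: x_0 = 8^1 mod 65 = 8. x_0 is neither 1 nor 64, so continue squaring. x_1 = 8^2 mod 65 = 64. x_1 ≡ −1, so 8 is not a witness.
Base 47: x_0 = 47^1 mod 65 = 47. x_0 is neither 1 nor 64, so continue squaring. x_1 = 47^2 mod 65 = 64. x_1 ≡ −1, so 47 is not a witness.
Base 57: x_0 = 57^1 mod 65 = 57. x_0 is neither 1 nor 64, so continue squaring. x_1 = 57^2 mod 65 = 64. x_1 ≡ −1, so 57 is not a witness.
No listed base is a witness for 65.

none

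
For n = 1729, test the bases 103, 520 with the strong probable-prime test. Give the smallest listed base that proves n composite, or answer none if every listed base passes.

n − 1 = 1728 = 2^6 · 27, so s = 6 and d = 27.
Base 103: x_0 = 103^27 mod 1729 = 1728. x_0 = 1728 ≡ −1, so 103 is not a witness.
Base 520: x_0 = 520^27 mod 1729 = 533. x_0 is neither 1 nor 1728, so continue squaring. x_1 = 533^2 mod 1729 = 533. x_2 = 533^2 mod 1729 = 533. x_3 = 533^2 mod 1729 = 533. x_4 = 533^2 mod 1729 = 533. x_5 = 533^2 mod 1729 = 533. Reached i = s−1 = 5 without hitting −1: 520 is a Miller–Rabin witness and 1729 is composite.
The smallest witness among the given bases is 520.

520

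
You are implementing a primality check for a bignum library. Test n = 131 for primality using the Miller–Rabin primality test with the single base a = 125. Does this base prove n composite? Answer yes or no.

n − 1 = 130 = 2^1 · 65, so s = 1 and d = 65.
Repeated squaring mod 131: 125^1 ≡ 125, 125^2 ≡ 36, 125^4 ≡ 117, 125^8 ≡ 65, 125^16 ≡ 33, 125^32 ≡ 41, 125^64 ≡ 109.
65 = 64 + 1, so 125^65 ≡ 109·125 ≡ 1 (mod 131).
x_0 = 125^65 mod 131 = 1.
x_0 = 1, so 125 is not a witness.

no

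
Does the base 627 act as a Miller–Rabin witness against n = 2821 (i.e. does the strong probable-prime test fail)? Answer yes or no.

no

n − 1 = 2820 = 2^2 · 705, so s = 2 and d = 705.
Repeated squaring mod 2821: 627^1 ≡ 627, 627^2 ≡ 1010, 627^4 ≡ 1719, 627^8 ≡ 1374, 627^16 ≡ 627, 627^32 ≡ 1010, 627^64 ≡ 1719, 627^128 ≡ 1374, 627^256 ≡ 627, 627^512 ≡ 1010.
705 = 512 + 128 + 64 + 1, so 627^705 ≡ 1010·1374·1719·627 ≡ 1 (mod 2821).
x_0 = 627^705 mod 2821 = 1.
x_0 = 1, so 627 is not a witness.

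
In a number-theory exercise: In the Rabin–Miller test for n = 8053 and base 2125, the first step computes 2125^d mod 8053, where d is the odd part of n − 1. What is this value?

n − 1 = 8052 = 2^2 · 2013, so s = 2 and d = 2013.
Repeated squaring mod 8053: 2125^1 ≡ 2125, 2125^2 ≡ 5945, 2125^4 ≡ 6461, 2125^8 ≡ 5822, 2125^16 ≡ 607, 2125^32 ≡ 6064, 2125^64 ≡ 2098, 2125^128 ≡ 4666, 2125^256 ≡ 4297, 2125^512 ≡ 6733, 2125^1024 ≡ 2952.
2013 = 1024 + 512 + 256 + 128 + 64 + 16 + 8 + 4 + 1, so 2125^2013 ≡ 2952·6733·4297·4666·2098·607·5822·6461·2125 ≡ 8052 (mod 8053).

8052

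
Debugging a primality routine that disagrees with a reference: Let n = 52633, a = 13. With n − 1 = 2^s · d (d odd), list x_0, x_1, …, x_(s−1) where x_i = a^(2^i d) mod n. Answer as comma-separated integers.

36875, 44703, 41098

n − 1 = 52632 = 2^3 · 6579, so s = 3 and d = 6579.
x_0 = 13^6579 mod 52633 = 36875.
x_1 = 36875^2 mod 52633 = 44703.
x_2 = 44703^2 mod 52633 = 41098.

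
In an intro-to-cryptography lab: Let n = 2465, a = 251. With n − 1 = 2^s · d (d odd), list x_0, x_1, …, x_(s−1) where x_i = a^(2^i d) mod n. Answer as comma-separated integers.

n − 1 = 2464 = 2^5 · 77, so s = 5 and d = 77.
x_0 = 251^77 mod 2465 = 336.
x_1 = 336^2 mod 2465 = 1971.
x_2 = 1971^2 mod 2465 = 1.
x_3 = 1^2 mod 2465 = 1.
x_4 = 1^2 mod 2465 = 1.

336, 1971, 1, 1, 1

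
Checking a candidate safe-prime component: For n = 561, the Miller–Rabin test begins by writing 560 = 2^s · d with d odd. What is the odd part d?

Halving: 560 → 280 → 140 → 70 → 35; 35 is odd.
So 560 = 2^4 · 35.

35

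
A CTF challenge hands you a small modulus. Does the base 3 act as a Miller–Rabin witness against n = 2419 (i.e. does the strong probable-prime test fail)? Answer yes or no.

yes

n − 1 = 2418 = 2^1 · 1209, so s = 1 and d = 1209.
x_0 = 3^1209 mod 2419 = 454.
x_0 ∉ {1, 2418} and s = 1, so 3 is a Miller–Rabin witness and 2419 is composite.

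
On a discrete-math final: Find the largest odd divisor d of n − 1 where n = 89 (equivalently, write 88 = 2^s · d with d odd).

Halving: 88 → 44 → 22 → 11; 11 is odd.
So 88 = 2^3 · 11.

11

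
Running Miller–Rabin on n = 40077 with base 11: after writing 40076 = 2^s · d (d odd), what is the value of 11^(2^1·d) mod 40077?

n − 1 = 40076 = 2^2 · 10019, so s = 2 and d = 10019.
x_0 = 11^10019 mod 40077 = 20912.
x_1 = 20912^2 mod 40077 = 31597.

31597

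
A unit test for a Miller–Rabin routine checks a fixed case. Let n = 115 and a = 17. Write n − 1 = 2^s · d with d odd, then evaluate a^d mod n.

n − 1 = 114 = 2^1 · 57, so s = 1 and d = 57.
17^57 mod 115 = 102.

102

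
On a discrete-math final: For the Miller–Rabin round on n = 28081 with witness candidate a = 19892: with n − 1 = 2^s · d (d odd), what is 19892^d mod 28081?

n − 1 = 28080 = 2^4 · 1755, so s = 4 and d = 1755.
Repeated squaring mod 28081: 19892^1 ≡ 19892, 19892^2 ≡ 2293, 19892^4 ≡ 6702, 19892^8 ≡ 15285, 19892^16 ≡ 25386, 19892^32 ≡ 18127, 19892^64 ≡ 12348, 19892^128 ≡ 21355, 19892^256 ≡ 585, 19892^512 ≡ 5253, 19892^1024 ≡ 18467.
1755 = 1024 + 512 + 128 + 64 + 16 + 8 + 2 + 1, so 19892^1755 ≡ 18467·5253·21355·12348·25386·15285·2293·19892 ≡ 23621 (mod 28081).

23621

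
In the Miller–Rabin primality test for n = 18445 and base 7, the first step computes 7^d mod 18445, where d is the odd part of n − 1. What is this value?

n − 1 = 18444 = 2^2 · 4611, so s = 2 and d = 4611.
7^4611 mod 18445 = 12838.

12838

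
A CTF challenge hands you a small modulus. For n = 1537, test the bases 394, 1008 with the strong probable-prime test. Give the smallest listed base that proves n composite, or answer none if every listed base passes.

1008

n − 1 = 1536 = 2^9 · 3, so s = 9 and d = 3.
Base 394: x_0 = 394^3 mod 1537 = 1143. x_0 is neither 1 nor 1536, so continue squaring. x_1 = 1143^2 mod 1537 = 1536. x_1 ≡ −1, so 394 is not a witness.
Base 1008: x_0 = 1008^3 mod 1537 = 266. x_0 is neither 1 nor 1536, so continue squaring. x_1 = 266^2 mod 1537 = 54. x_2 = 54^2 mod 1537 = 1379. x_3 = 1379^2 mod 1537 = 372. x_4 = 372^2 mod 1537 = 54. x_5 = 54^2 mod 1537 = 1379. x_6 = 1379^2 mod 1537 = 372. x_7 = 372^2 mod 1537 = 54. x_8 = 54^2 mod 1537 = 1379. Reached i = s−1 = 8 without hitting −1: 1008 is a Miller–Rabin witness and 1537 is composite.
The smallest witness among the given bases is 1008.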